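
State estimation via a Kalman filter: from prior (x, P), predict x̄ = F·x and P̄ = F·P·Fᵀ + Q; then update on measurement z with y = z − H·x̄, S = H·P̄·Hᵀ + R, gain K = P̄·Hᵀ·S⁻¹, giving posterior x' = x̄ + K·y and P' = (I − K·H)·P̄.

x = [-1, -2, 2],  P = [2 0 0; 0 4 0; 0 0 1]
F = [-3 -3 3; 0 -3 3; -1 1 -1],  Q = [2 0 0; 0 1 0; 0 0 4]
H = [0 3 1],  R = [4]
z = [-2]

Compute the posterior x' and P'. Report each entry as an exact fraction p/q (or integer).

x̄ = F·x = [15, 12, -3]
P̄ = F·P·Fᵀ + Q = [65 45 -9; 45 46 -15; -9 -15 11]
y = z − H·x̄ = [-35]
S = H·P̄·Hᵀ + R = [339]
K = P̄·Hᵀ·S⁻¹ = [42/113; 41/113; -34/339]
x' = x̄ + K·y = [225/113, -79/113, 173/339]
P' = (I − K·H)·P̄ = [2053/113 -81/113 411/113; -81/113 155/113 -301/113; 411/113 -301/113 2573/339]

x' = [225/113, -79/113, 173/339]
P' = [2053/113 -81/113 411/113; -81/113 155/113 -301/113; 411/113 -301/113 2573/339]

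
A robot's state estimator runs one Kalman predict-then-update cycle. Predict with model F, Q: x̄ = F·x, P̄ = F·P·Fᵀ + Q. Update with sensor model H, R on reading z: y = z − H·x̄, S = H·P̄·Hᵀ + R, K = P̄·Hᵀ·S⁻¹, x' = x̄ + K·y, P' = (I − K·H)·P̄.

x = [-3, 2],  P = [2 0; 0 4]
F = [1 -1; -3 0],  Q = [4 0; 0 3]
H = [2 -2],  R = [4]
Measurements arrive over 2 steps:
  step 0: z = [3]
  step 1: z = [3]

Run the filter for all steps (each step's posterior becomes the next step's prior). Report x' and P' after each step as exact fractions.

step 0: x̄ = F·x = [-5, 9]
step 0: P̄ = F·P·Fᵀ + Q = [10 -6; -6 21]
step 0: y = z − H·x̄ = [31]
step 0: S = H·P̄·Hᵀ + R = [176]
step 0: K = P̄·Hᵀ·S⁻¹ = [2/11; -27/88]
step 0: x' = x̄ + K·y = [7/11, -45/88]
step 0: P' = (I − K·H)·P̄ = [46/11 42/11; 42/11 195/44]
step 1: x̄ = F·x = [101/88, -21/11]
step 1: P̄ = F·P·Fᵀ + Q = [219/44 -12/11; -12/11 447/11]
step 1: y = z − H·x̄ = [-137/44]
step 1: S = H·P̄·Hᵀ + R = [2147/11]
step 1: K = P̄·Hᵀ·S⁻¹ = [267/4294; -918/2147]
step 1: x' = x̄ + K·y = [4097/4294, -2481/4294]
step 1: P' = (I − K·H)·P̄ = [9066/2147 8799/2147; 8799/2147 10635/2147]

step 0: x' = [7/11, -45/88], P' = [46/11 42/11; 42/11 195/44]
step 1: x' = [4097/4294, -2481/4294], P' = [9066/2147 8799/2147; 8799/2147 10635/2147]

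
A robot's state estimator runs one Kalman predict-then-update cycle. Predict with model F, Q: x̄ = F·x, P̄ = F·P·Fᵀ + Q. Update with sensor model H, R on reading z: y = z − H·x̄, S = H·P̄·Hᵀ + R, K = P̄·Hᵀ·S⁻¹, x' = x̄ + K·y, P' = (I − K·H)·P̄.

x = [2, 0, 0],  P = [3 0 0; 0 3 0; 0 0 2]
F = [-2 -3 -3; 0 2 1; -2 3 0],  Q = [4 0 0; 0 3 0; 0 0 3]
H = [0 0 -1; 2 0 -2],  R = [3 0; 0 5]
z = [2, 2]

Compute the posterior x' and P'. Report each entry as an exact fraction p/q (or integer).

x̄ = F·x = [-4, 0, -4]
P̄ = F·P·Fᵀ + Q = [61 -24 -15; -24 17 18; -15 18 42]
y = z − H·x̄ = [-2, 2]
S = H·P̄·Hᵀ + R = [45 114; 114 537]
K = P̄·Hᵀ·S⁻¹ = [-3091/3723 570/1241; -10/1241 -192/1241; -1062/1241 -38/1241]
x' = x̄ + K·y = [-5290/3723, -364/1241, -2916/1241]
P' = (I − K·H)·P̄ = [4516/1241 -450/1241 3091/1241; -450/1241 4789/1241 30/1241; 3091/1241 30/1241 3186/1241]

x' = [-5290/3723, -364/1241, -2916/1241]
P' = [4516/1241 -450/1241 3091/1241; -450/1241 4789/1241 30/1241; 3091/1241 30/1241 3186/1241]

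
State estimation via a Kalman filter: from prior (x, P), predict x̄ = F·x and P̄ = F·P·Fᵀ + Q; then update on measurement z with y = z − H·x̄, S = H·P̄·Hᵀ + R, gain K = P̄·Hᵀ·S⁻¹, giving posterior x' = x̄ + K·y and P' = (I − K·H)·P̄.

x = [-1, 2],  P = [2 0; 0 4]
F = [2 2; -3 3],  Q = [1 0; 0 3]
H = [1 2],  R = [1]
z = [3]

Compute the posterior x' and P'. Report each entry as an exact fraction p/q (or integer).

x' = [-229/302, 288/151]
P' = [5149/302 -1275/151; -1275/151 669/151]

x̄ = F·x = [2, 9]
P̄ = F·P·Fᵀ + Q = [25 12; 12 57]
y = z − H·x̄ = [-17]
S = H·P̄·Hᵀ + R = [302]
K = P̄·Hᵀ·S⁻¹ = [49/302; 63/151]
x' = x̄ + K·y = [-229/302, 288/151]
P' = (I − K·H)·P̄ = [5149/302 -1275/151; -1275/151 669/151]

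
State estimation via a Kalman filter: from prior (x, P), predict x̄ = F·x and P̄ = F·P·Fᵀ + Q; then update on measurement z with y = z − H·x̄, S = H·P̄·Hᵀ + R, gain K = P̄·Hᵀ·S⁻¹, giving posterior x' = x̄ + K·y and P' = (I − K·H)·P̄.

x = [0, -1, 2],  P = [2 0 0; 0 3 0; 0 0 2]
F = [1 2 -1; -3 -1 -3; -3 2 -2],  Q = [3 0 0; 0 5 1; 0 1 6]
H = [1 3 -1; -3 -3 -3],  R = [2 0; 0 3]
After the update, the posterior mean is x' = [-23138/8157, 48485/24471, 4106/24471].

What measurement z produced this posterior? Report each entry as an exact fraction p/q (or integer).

z = [3, 2]

x̄ = F·x = [-4, -5, -6]
P̄ = F·P·Fᵀ + Q = [19 -6 10; -6 44 25; 10 25 44]
S = H·P̄·Hᵀ + R = [255 -399; -399 1488]
K = P̄·Hᵀ·S⁻¹ = [-4547/24471 -2354/24471; 24959/73413 -2632/73413; -11185/73413 -14692/73413]
x' − x̄ = [9490/8157, 170840/24471, 150932/24471] = K·y
y = (KᵀK)⁻¹·Kᵀ·(x' − x̄) = [16, -43]
z = y + H·x̄ = [16, -43] + [-13, 45] = [3, 2]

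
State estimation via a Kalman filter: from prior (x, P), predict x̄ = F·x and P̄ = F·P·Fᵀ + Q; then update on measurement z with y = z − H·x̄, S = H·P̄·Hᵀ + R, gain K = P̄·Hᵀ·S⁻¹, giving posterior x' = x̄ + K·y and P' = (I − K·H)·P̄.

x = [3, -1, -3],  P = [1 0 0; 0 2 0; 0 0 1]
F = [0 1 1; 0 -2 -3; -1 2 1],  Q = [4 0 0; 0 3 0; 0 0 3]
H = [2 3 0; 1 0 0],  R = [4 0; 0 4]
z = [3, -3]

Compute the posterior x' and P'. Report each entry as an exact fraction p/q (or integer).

x̄ = F·x = [-4, 11, -8]
P̄ = F·P·Fᵀ + Q = [7 -7 5; -7 20 -11; 5 -11 13]
y = z − H·x̄ = [-22, 1]
S = H·P̄·Hᵀ + R = [128 -7; -7 11]
K = P̄·Hᵀ·S⁻¹ = [-28/1359 847/1359; 457/1359 -574/1359; -218/1359 479/1359]
x' = x̄ + K·y = [-3973/1359, 4321/1359, -5597/1359]
P' = (I − K·H)·P̄ = [3388/1359 -2296/1359 1916/1359; -2296/1359 2140/1359 -1568/1359; 1916/1359 -1568/1359 10258/1359]

x' = [-3973/1359, 4321/1359, -5597/1359]
P' = [3388/1359 -2296/1359 1916/1359; -2296/1359 2140/1359 -1568/1359; 1916/1359 -1568/1359 10258/1359]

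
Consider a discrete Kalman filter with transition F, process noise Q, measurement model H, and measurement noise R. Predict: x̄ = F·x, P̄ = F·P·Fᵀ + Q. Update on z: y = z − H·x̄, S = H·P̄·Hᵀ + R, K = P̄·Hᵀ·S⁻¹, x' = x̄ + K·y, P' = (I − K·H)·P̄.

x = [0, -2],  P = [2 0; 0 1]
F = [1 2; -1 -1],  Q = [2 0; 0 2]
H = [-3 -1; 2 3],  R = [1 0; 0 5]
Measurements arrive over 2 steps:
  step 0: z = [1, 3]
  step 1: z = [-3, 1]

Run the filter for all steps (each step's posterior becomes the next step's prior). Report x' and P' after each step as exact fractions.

step 0: x' = [-1284/1475, 2166/1475], P' = [376/1475 -524/1475; -524/1475 1201/1475]
step 1: x' = [1132894/950149, -467148/950149], P' = [215614/950149 -284196/950149; -284196/950149 666449/950149]

step 0: x̄ = F·x = [-4, 2]
step 0: P̄ = F·P·Fᵀ + Q = [8 -4; -4 5]
step 0: y = z − H·x̄ = [-9, 5]
step 0: S = H·P̄·Hᵀ + R = [54 -19; -19 34]
step 0: K = P̄·Hᵀ·S⁻¹ = [-604/1475 -164/1475; 371/1475 511/1475]
step 0: x' = x̄ + K·y = [-1284/1475, 2166/1475]
step 0: P' = (I − K·H)·P̄ = [376/1475 -524/1475; -524/1475 1201/1475]
step 1: x̄ = F·x = [3048/1475, -882/1475]
step 1: P̄ = F·P·Fᵀ + Q = [6034/1475 -1206/1475; -1206/1475 3479/1475]
step 1: y = z − H·x̄ = [3837/1475, -79/59]
step 1: S = H·P̄·Hᵀ + R = [52024/1475 -1335/59; -1335/59 1934/59]
step 1: K = P̄·Hᵀ·S⁻¹ = [-362646/950149 -84272/950149; 186139/950149 286191/950149]
step 1: x' = x̄ + K·y = [1132894/950149, -467148/950149]
step 1: P' = (I − K·H)·P̄ = [215614/950149 -284196/950149; -284196/950149 666449/950149]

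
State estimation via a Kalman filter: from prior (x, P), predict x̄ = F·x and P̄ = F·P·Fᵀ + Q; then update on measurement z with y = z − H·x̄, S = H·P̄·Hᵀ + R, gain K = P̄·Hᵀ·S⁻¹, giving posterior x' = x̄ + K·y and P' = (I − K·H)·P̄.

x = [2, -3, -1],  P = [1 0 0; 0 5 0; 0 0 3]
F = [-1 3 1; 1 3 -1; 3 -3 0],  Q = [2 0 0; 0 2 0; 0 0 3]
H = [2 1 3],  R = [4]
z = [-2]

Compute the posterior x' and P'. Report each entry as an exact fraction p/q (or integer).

x' = [-1279/108, -767/108, 353/36]
P' = [5507/108 4435/108 -1717/36; 4435/108 5459/108 -1589/36; -1717/36 -1589/36 563/12]

x̄ = F·x = [-12, -6, 15]
P̄ = F·P·Fᵀ + Q = [51 41 -48; 41 51 -42; -48 -42 57]
y = z − H·x̄ = [-17]
S = H·P̄·Hᵀ + R = [108]
K = P̄·Hᵀ·S⁻¹ = [-1/108; 7/108; 11/36]
x' = x̄ + K·y = [-1279/108, -767/108, 353/36]
P' = (I − K·H)·P̄ = [5507/108 4435/108 -1717/36; 4435/108 5459/108 -1589/36; -1717/36 -1589/36 563/12]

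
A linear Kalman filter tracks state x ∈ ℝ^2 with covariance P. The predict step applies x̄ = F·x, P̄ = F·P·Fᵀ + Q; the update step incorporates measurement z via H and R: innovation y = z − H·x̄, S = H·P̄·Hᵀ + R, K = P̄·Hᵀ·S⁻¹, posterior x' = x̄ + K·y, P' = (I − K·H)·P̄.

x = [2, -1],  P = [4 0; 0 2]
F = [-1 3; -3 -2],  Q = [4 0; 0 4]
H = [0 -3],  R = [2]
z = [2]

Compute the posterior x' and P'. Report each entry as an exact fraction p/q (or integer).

x̄ = F·x = [-5, -4]
P̄ = F·P·Fᵀ + Q = [26 0; 0 48]
y = z − H·x̄ = [-10]
S = H·P̄·Hᵀ + R = [434]
K = P̄·Hᵀ·S⁻¹ = [0; -72/217]
x' = x̄ + K·y = [-5, -148/217]
P' = (I − K·H)·P̄ = [26 0; 0 48/217]

x' = [-5, -148/217]
P' = [26 0; 0 48/217]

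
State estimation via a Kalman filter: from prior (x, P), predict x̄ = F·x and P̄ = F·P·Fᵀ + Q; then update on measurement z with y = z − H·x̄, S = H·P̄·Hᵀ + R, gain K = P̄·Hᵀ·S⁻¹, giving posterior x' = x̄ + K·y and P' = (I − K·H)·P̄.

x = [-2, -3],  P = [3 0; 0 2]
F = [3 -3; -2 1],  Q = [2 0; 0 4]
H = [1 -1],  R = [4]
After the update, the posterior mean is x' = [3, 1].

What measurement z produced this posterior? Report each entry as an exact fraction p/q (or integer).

z = [2]

x̄ = F·x = [3, 1]
P̄ = F·P·Fᵀ + Q = [47 -24; -24 18]
S = H·P̄·Hᵀ + R = [117]
K = P̄·Hᵀ·S⁻¹ = [71/117; -14/39]
x' − x̄ = [0, 0] = K·y
y = (KᵀK)⁻¹·Kᵀ·(x' − x̄) = [0]
z = y + H·x̄ = [0] + [2] = [2]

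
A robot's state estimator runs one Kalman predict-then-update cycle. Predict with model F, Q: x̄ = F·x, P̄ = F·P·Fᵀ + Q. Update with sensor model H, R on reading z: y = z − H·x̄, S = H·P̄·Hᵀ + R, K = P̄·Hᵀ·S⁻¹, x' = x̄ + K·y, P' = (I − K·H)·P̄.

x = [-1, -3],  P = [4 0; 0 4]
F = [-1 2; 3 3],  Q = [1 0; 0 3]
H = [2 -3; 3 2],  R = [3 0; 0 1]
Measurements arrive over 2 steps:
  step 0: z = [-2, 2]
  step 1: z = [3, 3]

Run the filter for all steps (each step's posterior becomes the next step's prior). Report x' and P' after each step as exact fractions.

step 0: x' = [837/5818, 15361/20363], P' = [717/5818 -204/2909; -204/2909 7431/40726]
step 1: x' = [22505472/20358821, -329397/2908403], P' = [16450971/142511747 -1282410/20358821; -1282410/20358821 502287/2908403]

step 0: x̄ = F·x = [-5, -12]
step 0: P̄ = F·P·Fᵀ + Q = [21 12; 12 75]
step 0: y = z − H·x̄ = [-28, 41]
step 0: S = H·P̄·Hᵀ + R = [618 -384; -384 634]
step 0: K = P̄·Hᵀ·S⁻¹ = [443/2909 1335/5818; -9335/40726 3147/20363]
step 0: x' = x̄ + K·y = [837/5818, 15361/20363]
step 0: P' = (I − K·H)·P̄ = [717/5818 -204/2909; -204/2909 7431/40726]
step 1: x̄ = F·x = [55585/40726, 109743/40726]
step 1: P̄ = F·P·Fᵀ + Q = [86893/40726 20961/40726; 20961/40726 91410/20363]
step 1: y = z − H·x̄ = [340237/40726, -264063/40726]
step 1: S = H·P̄·Hᵀ + R = [931799/20363 -680367/40726; -680367/40726 1805575/40726]
step 1: K = P̄·Hᵀ·S⁻¹ = [19944184/142511747 31399173/142511747; -4370949/20358821 3184788/20358821]
step 1: x' = x̄ + K·y = [22505472/20358821, -329397/2908403]
step 1: P' = (I − K·H)·P̄ = [16450971/142511747 -1282410/20358821; -1282410/20358821 502287/2908403]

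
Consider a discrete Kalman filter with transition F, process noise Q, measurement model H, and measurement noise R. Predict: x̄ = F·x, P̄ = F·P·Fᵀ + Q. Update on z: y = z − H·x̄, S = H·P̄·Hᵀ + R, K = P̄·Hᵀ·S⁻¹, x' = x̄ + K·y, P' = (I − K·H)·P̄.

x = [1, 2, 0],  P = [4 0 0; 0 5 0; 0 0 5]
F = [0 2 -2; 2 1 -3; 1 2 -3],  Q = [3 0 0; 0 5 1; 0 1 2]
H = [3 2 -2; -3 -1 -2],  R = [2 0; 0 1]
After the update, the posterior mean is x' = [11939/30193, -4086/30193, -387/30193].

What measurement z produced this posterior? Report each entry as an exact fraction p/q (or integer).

x̄ = F·x = [4, 4, 5]
P̄ = F·P·Fᵀ + Q = [43 40 50; 40 71 64; 50 64 71]
S = H·P̄·Hᵀ + R = [325 -733; -733 1839]
K = P̄·Hᵀ·S⁻¹ = [1637/30193 -3764/30193; 12599/60386 -5453/60386; -5422/30193 -8006/30193]
x' − x̄ = [-108833/30193, -124858/30193, -151352/30193] = K·y
y = (KᵀK)⁻¹·Kᵀ·(x' − x̄) = [-9, 25]
z = y + H·x̄ = [-9, 25] + [10, -26] = [1, -1]

z = [1, -1]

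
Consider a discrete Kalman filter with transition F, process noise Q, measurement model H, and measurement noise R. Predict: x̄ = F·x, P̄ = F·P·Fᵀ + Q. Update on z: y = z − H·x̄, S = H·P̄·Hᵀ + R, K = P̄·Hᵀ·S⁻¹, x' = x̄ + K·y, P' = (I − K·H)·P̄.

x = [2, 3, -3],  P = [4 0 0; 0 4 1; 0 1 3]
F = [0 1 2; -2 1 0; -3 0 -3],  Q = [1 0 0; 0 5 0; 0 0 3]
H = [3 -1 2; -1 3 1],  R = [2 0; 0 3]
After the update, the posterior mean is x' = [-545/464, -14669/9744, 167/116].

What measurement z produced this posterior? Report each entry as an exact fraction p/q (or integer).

x̄ = F·x = [-3, -1, 3]
P̄ = F·P·Fᵀ + Q = [21 6 -21; 6 25 21; -21 21 66]
S = H·P̄·Hᵀ + R = [108 138; 138 447]
K = P̄·Hᵀ·S⁻¹ = [159/464 -37/232; 1075/9744 815/4872; 3/116 19/58]
x' − x̄ = [847/464, -4925/9744, -181/116] = K·y
y = (KᵀK)⁻¹·Kᵀ·(x' − x̄) = [3, -5]
z = y + H·x̄ = [3, -5] + [-2, 3] = [1, -2]

z = [1, -2]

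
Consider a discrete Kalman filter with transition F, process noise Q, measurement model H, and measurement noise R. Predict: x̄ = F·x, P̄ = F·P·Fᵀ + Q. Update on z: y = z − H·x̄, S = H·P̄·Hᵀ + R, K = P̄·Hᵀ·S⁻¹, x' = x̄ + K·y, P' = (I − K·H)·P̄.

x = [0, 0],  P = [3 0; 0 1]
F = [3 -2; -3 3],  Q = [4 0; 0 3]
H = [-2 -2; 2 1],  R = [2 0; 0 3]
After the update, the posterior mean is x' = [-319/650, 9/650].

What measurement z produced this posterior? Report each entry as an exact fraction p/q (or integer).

x̄ = F·x = [0, 0]
P̄ = F·P·Fᵀ + Q = [35 -33; -33 39]
S = H·P̄·Hᵀ + R = [34 -20; -20 50]
K = P̄·Hᵀ·S⁻¹ = [27/65 589/650; -57/65 -579/650]
x' − x̄ = [-319/650, 9/650] = K·y
y = (KᵀK)⁻¹·Kᵀ·(x' − x̄) = [1, -1]
z = y + H·x̄ = [1, -1] + [0, 0] = [1, -1]

z = [1, -1]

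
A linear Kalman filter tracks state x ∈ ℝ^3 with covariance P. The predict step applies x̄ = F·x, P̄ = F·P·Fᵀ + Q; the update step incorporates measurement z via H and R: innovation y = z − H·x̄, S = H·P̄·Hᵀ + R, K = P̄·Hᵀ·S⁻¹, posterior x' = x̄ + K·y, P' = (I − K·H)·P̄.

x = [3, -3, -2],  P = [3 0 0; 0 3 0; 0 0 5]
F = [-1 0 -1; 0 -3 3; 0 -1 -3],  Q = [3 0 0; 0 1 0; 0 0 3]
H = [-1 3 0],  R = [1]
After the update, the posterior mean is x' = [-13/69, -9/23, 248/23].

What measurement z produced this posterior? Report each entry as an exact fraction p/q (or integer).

z = [-1]

x̄ = F·x = [-1, 3, 9]
P̄ = F·P·Fᵀ + Q = [11 -15 15; -15 73 -36; 15 -36 51]
S = H·P̄·Hᵀ + R = [759]
K = P̄·Hᵀ·S⁻¹ = [-56/759; 78/253; -41/253]
x' − x̄ = [56/69, -78/23, 41/23] = K·y
y = (KᵀK)⁻¹·Kᵀ·(x' − x̄) = [-11]
z = y + H·x̄ = [-11] + [10] = [-1]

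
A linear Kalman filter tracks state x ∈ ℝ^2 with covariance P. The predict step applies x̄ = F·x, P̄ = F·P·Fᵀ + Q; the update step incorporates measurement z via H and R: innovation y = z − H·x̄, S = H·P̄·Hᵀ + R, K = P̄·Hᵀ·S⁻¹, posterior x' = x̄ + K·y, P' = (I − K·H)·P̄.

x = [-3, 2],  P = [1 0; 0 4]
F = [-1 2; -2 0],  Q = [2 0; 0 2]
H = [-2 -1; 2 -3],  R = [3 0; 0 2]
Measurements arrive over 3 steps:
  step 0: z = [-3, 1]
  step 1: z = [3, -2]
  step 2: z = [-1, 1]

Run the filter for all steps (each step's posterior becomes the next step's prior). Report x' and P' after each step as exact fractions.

step 0: x̄ = F·x = [7, 6]
step 0: P̄ = F·P·Fᵀ + Q = [19 2; 2 6]
step 0: y = z − H·x̄ = [17, 5]
step 0: S = H·P̄·Hᵀ + R = [93 -50; -50 108]
step 0: K = P̄·Hᵀ·S⁻¹ = [-340/943 122/943; -445/1886 -901/3772]
step 0: x' = x̄ + K·y = [1431/943, 2997/3772]
step 0: P' = (I − K·H)·P̄ = [413/943 194/943; 194/943 559/1886]
step 1: x̄ = F·x = [135/1886, -2862/943]
step 1: P̄ = F·P·Fᵀ + Q = [2641/943 50/943; 50/943 3538/943]
step 1: y = z − H·x̄ = [102/943, -10607/943]
step 1: S = H·P̄·Hᵀ + R = [17131/943 250/943; 250/943 43692/943]
step 1: K = P̄·Hᵀ·S⁻¹ = [-31051/99208 23661/198416; -41443/198416 -95019/396832]
step 1: x' = x̄ + K·y = [-258657/198416, -144561/396832]
step 1: P' = (I − K·H)·P̄ = [18945/49604 17373/99208; 17373/99208 54837/198416]
step 2: x̄ = F·x = [7131/12401, 258657/99208]
step 2: P̄ = F·P·Fᵀ + Q = [34561/12401 786/12401; 786/12401 43747/12401]
step 2: y = z − H·x̄ = [273545/99208, 761083/99208]
step 2: S = H·P̄·Hᵀ + R = [222338/12401 -3859/12401; -3859/12401 547337/12401]
step 2: K = P̄·Hᵀ·S⁻¹ = [-612944/1962405 235052/1962405; -2040574/9812025 -2338943/9812025]
step 2: x' = x̄ + K·y = [2483219/3924810, 8048963/39248100]
step 2: P' = (I − K·H)·P̄ = [149665/392481 342182/1962405; 342182/1962405 2699902/9812025]

step 0: x' = [1431/943, 2997/3772], P' = [413/943 194/943; 194/943 559/1886]
step 1: x' = [-258657/198416, -144561/396832], P' = [18945/49604 17373/99208; 17373/99208 54837/198416]
step 2: x' = [2483219/3924810, 8048963/39248100], P' = [149665/392481 342182/1962405; 342182/1962405 2699902/9812025]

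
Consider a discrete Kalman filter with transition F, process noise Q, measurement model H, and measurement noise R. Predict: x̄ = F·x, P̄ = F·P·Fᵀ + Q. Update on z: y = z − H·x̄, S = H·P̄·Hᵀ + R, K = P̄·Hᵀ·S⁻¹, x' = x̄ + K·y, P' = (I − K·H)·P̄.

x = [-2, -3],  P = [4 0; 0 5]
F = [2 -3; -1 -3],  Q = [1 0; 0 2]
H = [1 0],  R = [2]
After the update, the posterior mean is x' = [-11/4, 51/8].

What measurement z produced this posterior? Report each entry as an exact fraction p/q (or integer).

z = [-3]

x̄ = F·x = [5, 11]
P̄ = F·P·Fᵀ + Q = [62 37; 37 51]
S = H·P̄·Hᵀ + R = [64]
K = P̄·Hᵀ·S⁻¹ = [31/32; 37/64]
x' − x̄ = [-31/4, -37/8] = K·y
y = (KᵀK)⁻¹·Kᵀ·(x' − x̄) = [-8]
z = y + H·x̄ = [-8] + [5] = [-3]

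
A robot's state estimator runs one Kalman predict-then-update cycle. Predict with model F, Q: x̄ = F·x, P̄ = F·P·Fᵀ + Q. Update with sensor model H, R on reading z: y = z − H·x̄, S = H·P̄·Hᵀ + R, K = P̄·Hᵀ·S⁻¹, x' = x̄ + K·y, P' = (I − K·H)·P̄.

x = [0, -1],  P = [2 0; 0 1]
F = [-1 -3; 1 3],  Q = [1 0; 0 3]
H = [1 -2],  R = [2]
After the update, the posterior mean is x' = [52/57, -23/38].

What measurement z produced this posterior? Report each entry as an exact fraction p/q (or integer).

x̄ = F·x = [3, -3]
P̄ = F·P·Fᵀ + Q = [12 -11; -11 14]
S = H·P̄·Hᵀ + R = [114]
K = P̄·Hᵀ·S⁻¹ = [17/57; -13/38]
x' − x̄ = [-119/57, 91/38] = K·y
y = (KᵀK)⁻¹·Kᵀ·(x' − x̄) = [-7]
z = y + H·x̄ = [-7] + [9] = [2]

z = [2]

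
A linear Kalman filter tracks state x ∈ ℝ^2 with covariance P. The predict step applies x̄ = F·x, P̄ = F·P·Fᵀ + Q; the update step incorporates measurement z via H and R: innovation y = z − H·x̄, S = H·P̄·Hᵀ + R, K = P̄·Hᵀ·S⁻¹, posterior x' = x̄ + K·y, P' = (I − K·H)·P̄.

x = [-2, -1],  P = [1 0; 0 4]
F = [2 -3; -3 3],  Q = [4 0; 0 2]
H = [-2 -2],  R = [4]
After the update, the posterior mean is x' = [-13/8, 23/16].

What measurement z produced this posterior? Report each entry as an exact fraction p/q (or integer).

z = [1]

x̄ = F·x = [-1, 3]
P̄ = F·P·Fᵀ + Q = [44 -42; -42 47]
S = H·P̄·Hᵀ + R = [32]
K = P̄·Hᵀ·S⁻¹ = [-1/8; -5/16]
x' − x̄ = [-5/8, -25/16] = K·y
y = (KᵀK)⁻¹·Kᵀ·(x' − x̄) = [5]
z = y + H·x̄ = [5] + [-4] = [1]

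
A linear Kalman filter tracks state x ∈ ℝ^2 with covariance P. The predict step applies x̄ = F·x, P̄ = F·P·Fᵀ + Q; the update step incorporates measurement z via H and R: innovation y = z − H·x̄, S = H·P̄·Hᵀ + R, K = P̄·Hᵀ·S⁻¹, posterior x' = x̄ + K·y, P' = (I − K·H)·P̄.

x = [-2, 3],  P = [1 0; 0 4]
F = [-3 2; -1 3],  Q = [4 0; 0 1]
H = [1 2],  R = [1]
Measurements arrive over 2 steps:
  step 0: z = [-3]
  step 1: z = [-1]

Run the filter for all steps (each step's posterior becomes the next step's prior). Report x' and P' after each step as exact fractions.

step 0: x̄ = F·x = [12, 11]
step 0: P̄ = F·P·Fᵀ + Q = [29 27; 27 38]
step 0: y = z − H·x̄ = [-37]
step 0: S = H·P̄·Hᵀ + R = [290]
step 0: K = P̄·Hᵀ·S⁻¹ = [83/290; 103/290]
step 0: x' = x̄ + K·y = [409/290, -621/290]
step 0: P' = (I − K·H)·P̄ = [1521/290 -719/290; -719/290 411/290]
step 1: x̄ = F·x = [-2469/290, -1136/145]
step 1: P̄ = F·P·Fᵀ + Q = [25121/290 7469/145; 7469/145 4912/145]
step 1: y = z − H·x̄ = [6723/290]
step 1: S = H·P̄·Hᵀ + R = [124459/290]
step 1: K = P̄·Hᵀ·S⁻¹ = [54997/124459; 34586/124459]
step 1: x' = x̄ + K·y = [215364/124459, -173273/124459]
step 1: P' = (I − K·H)·P̄ = [351257/124459 -148130/124459; -148130/124459 91358/124459]

step 0: x' = [409/290, -621/290], P' = [1521/290 -719/290; -719/290 411/290]
step 1: x' = [215364/124459, -173273/124459], P' = [351257/124459 -148130/124459; -148130/124459 91358/124459]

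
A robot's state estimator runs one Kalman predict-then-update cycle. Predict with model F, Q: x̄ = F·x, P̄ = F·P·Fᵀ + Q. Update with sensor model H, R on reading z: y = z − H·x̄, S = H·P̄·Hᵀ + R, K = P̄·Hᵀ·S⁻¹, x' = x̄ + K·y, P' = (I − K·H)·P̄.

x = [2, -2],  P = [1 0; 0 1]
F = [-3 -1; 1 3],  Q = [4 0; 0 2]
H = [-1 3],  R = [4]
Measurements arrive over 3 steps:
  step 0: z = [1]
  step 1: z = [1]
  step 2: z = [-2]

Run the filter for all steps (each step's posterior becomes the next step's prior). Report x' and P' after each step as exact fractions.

step 0: x̄ = F·x = [-4, -4]
step 0: P̄ = F·P·Fᵀ + Q = [14 -6; -6 12]
step 0: y = z − H·x̄ = [9]
step 0: S = H·P̄·Hᵀ + R = [162]
step 0: K = P̄·Hᵀ·S⁻¹ = [-16/81; 7/27]
step 0: x' = x̄ + K·y = [-52/9, -5/3]
step 0: P' = (I − K·H)·P̄ = [622/81 62/27; 62/27 10/9]
step 1: x̄ = F·x = [19, -97/9]
step 1: P̄ = F·P·Fᵀ + Q = [88 -148/3; -148/3 2710/81]
step 1: y = z − H·x̄ = [157/3]
step 1: S = H·P̄·Hᵀ + R = [6202/9]
step 1: K = P̄·Hᵀ·S⁻¹ = [-1062/3101; 2021/9303]
step 1: x' = x̄ + K·y = [3341/3101, 5500/9303]
step 1: P' = (I − K·H)·P̄ = [22256/3101 18008/9303; 18008/9303 26092/27909]
step 2: x̄ = F·x = [-35569/9303, 1263/443]
step 2: P̄ = F·P·Fᵀ + Q = [2264608/27909 -19356/443; -19356/443 12938/443]
step 2: y = z − H·x̄ = [-133744/9303]
step 2: S = H·P̄·Hᵀ + R = [17028658/27909]
step 2: K = P̄·Hᵀ·S⁻¹ = [-2961446/8514329; 1832355/8514329]
step 2: x' = x̄ + K·y = [10021441/8514329, -2068251/8514329]
step 2: P' = (I − K·H)·P̄ = [62391800/8514329 16848672/8514329; 16848672/8514329 8059364/8514329]

step 0: x' = [-52/9, -5/3], P' = [622/81 62/27; 62/27 10/9]
step 1: x' = [3341/3101, 5500/9303], P' = [22256/3101 18008/9303; 18008/9303 26092/27909]
step 2: x' = [10021441/8514329, -2068251/8514329], P' = [62391800/8514329 16848672/8514329; 16848672/8514329 8059364/8514329]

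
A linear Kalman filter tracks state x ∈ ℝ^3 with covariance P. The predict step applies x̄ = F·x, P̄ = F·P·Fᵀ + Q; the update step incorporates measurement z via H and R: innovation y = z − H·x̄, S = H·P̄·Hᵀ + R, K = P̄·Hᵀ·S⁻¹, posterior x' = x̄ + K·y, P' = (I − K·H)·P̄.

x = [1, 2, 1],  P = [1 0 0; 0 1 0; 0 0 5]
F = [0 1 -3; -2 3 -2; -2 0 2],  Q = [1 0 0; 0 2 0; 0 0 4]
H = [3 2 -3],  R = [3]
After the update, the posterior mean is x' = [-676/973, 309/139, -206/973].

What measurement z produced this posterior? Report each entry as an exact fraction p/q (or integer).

z = [3]

x̄ = F·x = [-1, 2, 0]
P̄ = F·P·Fᵀ + Q = [47 33 -30; 33 35 -16; -30 -16 28]
S = H·P̄·Hᵀ + R = [1946]
K = P̄·Hᵀ·S⁻¹ = [297/1946; 31/278; -103/973]
x' − x̄ = [297/973, 31/139, -206/973] = K·y
y = (KᵀK)⁻¹·Kᵀ·(x' − x̄) = [2]
z = y + H·x̄ = [2] + [1] = [3]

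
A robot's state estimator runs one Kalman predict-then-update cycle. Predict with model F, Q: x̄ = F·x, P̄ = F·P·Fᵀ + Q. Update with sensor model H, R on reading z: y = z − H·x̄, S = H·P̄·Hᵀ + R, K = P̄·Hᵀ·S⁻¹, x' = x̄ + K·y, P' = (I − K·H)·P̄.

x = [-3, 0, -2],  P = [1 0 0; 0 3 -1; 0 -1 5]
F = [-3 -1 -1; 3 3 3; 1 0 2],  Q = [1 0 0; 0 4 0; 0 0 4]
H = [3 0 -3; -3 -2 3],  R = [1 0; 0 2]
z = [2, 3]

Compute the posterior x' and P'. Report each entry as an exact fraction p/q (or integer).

x' = [7178/1789, -4433/1789, 5945/1789]
P' = [6727/1789 -323/1789 6619/1789; -323/1789 35369/48303 -29/1789; 6619/1789 -29/1789 6709/1789]

x̄ = F·x = [11, -15, -7]
P̄ = F·P·Fᵀ + Q = [16 -27 -11; -27 67 27; -11 27 25]
y = z − H·x̄ = [-52, 27]
S = H·P̄·Hᵀ + R = [568 -243; -243 189]
K = P̄·Hᵀ·S⁻¹ = [324/1789 161/1789; -882/1789 -23462/48303; -270/1789 164/1789]
x' = x̄ + K·y = [7178/1789, -4433/1789, 5945/1789]
P' = (I − K·H)·P̄ = [6727/1789 -323/1789 6619/1789; -323/1789 35369/48303 -29/1789; 6619/1789 -29/1789 6709/1789]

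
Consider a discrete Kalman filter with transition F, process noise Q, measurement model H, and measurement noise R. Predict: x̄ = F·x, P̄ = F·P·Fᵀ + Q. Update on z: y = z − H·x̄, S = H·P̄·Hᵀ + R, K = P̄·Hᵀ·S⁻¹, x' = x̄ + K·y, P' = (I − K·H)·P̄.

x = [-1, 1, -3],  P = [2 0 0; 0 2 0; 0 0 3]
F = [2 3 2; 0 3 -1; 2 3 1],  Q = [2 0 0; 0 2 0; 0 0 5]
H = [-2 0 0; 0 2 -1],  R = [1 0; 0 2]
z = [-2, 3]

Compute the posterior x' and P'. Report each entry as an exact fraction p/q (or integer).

x̄ = F·x = [-5, 6, -2]
P̄ = F·P·Fᵀ + Q = [40 12 32; 12 23 15; 32 15 34]
y = z − H·x̄ = [-12, -11]
S = H·P̄·Hᵀ + R = [161 16; 16 68]
K = P̄·Hᵀ·S⁻¹ = [-1328/2673 -2/2673; -532/2673 5375/10692; -1072/2673 95/2673]
x' = x̄ + K·y = [2593/2673, 30563/10692, 6473/2673]
P' = (I − K·H)·P̄ = [664/2673 266/2673 536/2673; 266/2673 28219/10692 11422/2673; 536/2673 11422/2673 22654/2673]

x' = [2593/2673, 30563/10692, 6473/2673]
P' = [664/2673 266/2673 536/2673; 266/2673 28219/10692 11422/2673; 536/2673 11422/2673 22654/2673]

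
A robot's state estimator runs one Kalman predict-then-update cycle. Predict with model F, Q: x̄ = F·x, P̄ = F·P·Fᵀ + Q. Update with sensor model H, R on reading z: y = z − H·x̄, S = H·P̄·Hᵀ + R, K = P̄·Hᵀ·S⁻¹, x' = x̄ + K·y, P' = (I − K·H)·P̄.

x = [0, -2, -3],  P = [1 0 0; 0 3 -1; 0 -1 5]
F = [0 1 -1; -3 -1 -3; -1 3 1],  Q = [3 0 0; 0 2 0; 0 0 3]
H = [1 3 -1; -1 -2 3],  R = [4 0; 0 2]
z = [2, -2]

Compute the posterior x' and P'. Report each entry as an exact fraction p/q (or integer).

x̄ = F·x = [1, 11, -9]
P̄ = F·P·Fᵀ + Q = [13 14 6; 14 53 -11; 6 -11 30]
y = z − H·x̄ = [-41, 48]
S = H·P̄·Hᵀ + R = [662 -588; -588 649]
K = P̄·Hᵀ·S⁻¹ = [18277/83894 6793/41947; 14726/41947 3453/41947; 25335/83894 18328/41947]
x' = x̄ + K·y = [-13335/83894, 23395/41947, -34293/83894]
P' = (I − K·H)·P̄ = [507527/83894 -54897/41947 105037/83894; -54897/41947 41916/41947 11947/41947; 105037/83894 11947/41947 75379/83894]

x' = [-13335/83894, 23395/41947, -34293/83894]
P' = [507527/83894 -54897/41947 105037/83894; -54897/41947 41916/41947 11947/41947; 105037/83894 11947/41947 75379/83894]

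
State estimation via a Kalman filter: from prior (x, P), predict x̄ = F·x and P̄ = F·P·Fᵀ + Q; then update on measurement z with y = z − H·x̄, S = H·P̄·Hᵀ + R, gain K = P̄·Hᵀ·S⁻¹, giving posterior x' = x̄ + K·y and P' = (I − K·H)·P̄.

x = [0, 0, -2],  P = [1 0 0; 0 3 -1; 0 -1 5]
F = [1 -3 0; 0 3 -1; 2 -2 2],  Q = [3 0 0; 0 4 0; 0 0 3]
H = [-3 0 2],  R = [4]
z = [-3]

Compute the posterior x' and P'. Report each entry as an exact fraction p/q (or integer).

x' = [-205/159, 136/53, -556/159]
P' = [3248/159 -1344/53 4790/159; -1344/53 2118/53 -2004/53; 4790/159 -2004/53 7217/159]

x̄ = F·x = [0, 2, -4]
P̄ = F·P·Fᵀ + Q = [31 -30 26; -30 42 -36; 26 -36 47]
y = z − H·x̄ = [5]
S = H·P̄·Hᵀ + R = [159]
K = P̄·Hᵀ·S⁻¹ = [-41/159; 6/53; 16/159]
x' = x̄ + K·y = [-205/159, 136/53, -556/159]
P' = (I − K·H)·P̄ = [3248/159 -1344/53 4790/159; -1344/53 2118/53 -2004/53; 4790/159 -2004/53 7217/159]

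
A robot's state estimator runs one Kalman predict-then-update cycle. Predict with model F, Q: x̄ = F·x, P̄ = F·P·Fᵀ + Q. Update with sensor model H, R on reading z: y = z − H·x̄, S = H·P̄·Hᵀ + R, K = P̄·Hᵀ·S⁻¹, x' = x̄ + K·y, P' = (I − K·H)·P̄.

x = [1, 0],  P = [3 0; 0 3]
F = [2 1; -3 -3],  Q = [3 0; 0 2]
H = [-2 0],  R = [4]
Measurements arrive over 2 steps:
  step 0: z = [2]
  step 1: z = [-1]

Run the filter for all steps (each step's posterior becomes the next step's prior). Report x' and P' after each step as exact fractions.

step 0: x' = [-16/19, 24/19], P' = [18/19 -27/19; -27/19 335/19]
step 1: x' = [34/75, -17/5], P' = [356/375 -58/25; -58/25 187/5]

step 0: x̄ = F·x = [2, -3]
step 0: P̄ = F·P·Fᵀ + Q = [18 -27; -27 56]
step 0: y = z − H·x̄ = [6]
step 0: S = H·P̄·Hᵀ + R = [76]
step 0: K = P̄·Hᵀ·S⁻¹ = [-9/19; 27/38]
step 0: x' = x̄ + K·y = [-16/19, 24/19]
step 0: P' = (I − K·H)·P̄ = [18/19 -27/19; -27/19 335/19]
step 1: x̄ = F·x = [-8/19, -24/19]
step 1: P̄ = F·P·Fᵀ + Q = [356/19 -870/19; -870/19 2729/19]
step 1: y = z − H·x̄ = [-35/19]
step 1: S = H·P̄·Hᵀ + R = [1500/19]
step 1: K = P̄·Hᵀ·S⁻¹ = [-178/375; 29/25]
step 1: x' = x̄ + K·y = [34/75, -17/5]
step 1: P' = (I − K·H)·P̄ = [356/375 -58/25; -58/25 187/5]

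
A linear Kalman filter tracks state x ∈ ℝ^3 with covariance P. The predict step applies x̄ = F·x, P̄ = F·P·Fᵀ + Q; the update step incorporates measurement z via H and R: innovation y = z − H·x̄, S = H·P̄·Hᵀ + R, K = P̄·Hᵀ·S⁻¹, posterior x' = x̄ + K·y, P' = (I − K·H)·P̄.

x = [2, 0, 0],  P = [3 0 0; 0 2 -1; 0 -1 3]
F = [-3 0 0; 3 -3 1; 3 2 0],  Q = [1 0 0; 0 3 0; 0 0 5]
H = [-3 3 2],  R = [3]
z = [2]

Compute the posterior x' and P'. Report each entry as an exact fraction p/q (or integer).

x' = [-645/947, -712/947, 1082/947]
P' = [5071/1894 4872/947 -3669/947; 4872/947 15337/947 -15489/947; -3669/947 -15489/947 17880/947]

x̄ = F·x = [-6, 6, 6]
P̄ = F·P·Fᵀ + Q = [28 -27 -27; -27 57 13; -27 13 40]
y = z − H·x̄ = [-46]
S = H·P̄·Hᵀ + R = [1894]
K = P̄·Hᵀ·S⁻¹ = [-219/1894; 139/947; 100/947]
x' = x̄ + K·y = [-645/947, -712/947, 1082/947]
P' = (I − K·H)·P̄ = [5071/1894 4872/947 -3669/947; 4872/947 15337/947 -15489/947; -3669/947 -15489/947 17880/947]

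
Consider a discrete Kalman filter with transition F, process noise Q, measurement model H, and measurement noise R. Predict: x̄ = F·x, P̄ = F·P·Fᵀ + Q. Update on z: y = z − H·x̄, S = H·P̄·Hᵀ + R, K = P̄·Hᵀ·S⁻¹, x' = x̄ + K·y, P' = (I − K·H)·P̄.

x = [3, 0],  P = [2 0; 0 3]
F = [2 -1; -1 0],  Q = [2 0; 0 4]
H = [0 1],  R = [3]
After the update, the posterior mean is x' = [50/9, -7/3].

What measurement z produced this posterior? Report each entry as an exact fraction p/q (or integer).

x̄ = F·x = [6, -3]
P̄ = F·P·Fᵀ + Q = [13 -4; -4 6]
S = H·P̄·Hᵀ + R = [9]
K = P̄·Hᵀ·S⁻¹ = [-4/9; 2/3]
x' − x̄ = [-4/9, 2/3] = K·y
y = (KᵀK)⁻¹·Kᵀ·(x' − x̄) = [1]
z = y + H·x̄ = [1] + [-3] = [-2]

z = [-2]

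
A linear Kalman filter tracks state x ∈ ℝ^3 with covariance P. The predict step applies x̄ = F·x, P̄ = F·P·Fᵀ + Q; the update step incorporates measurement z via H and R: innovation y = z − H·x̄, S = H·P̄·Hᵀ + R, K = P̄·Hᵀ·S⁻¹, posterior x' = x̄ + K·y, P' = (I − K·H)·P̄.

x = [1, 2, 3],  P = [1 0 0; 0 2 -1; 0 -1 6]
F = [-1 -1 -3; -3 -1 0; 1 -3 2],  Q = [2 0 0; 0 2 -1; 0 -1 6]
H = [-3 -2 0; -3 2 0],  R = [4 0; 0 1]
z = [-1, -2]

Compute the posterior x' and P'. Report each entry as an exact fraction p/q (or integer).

x' = [43417/101217, -38281/101217, -624037/101217]
P' = [13912/101217 12338/101217 -5008/101217; 12338/101217 30877/101217 3940/101217; -5008/101217 3940/101217 3190633/101217]

x̄ = F·x = [-12, -5, 1]
P̄ = F·P·Fᵀ + Q = [53 2 -38; 2 13 4; -38 4 61]
y = z − H·x̄ = [-47, -28]
S = H·P̄·Hᵀ + R = [557 425; 425 506]
K = P̄·Hᵀ·S⁻¹ = [-16603/101217 -17060/101217; -24692/101217 24740/101217; 1786/101217 22904/101217]
x' = x̄ + K·y = [43417/101217, -38281/101217, -624037/101217]
P' = (I − K·H)·P̄ = [13912/101217 12338/101217 -5008/101217; 12338/101217 30877/101217 3940/101217; -5008/101217 3940/101217 3190633/101217]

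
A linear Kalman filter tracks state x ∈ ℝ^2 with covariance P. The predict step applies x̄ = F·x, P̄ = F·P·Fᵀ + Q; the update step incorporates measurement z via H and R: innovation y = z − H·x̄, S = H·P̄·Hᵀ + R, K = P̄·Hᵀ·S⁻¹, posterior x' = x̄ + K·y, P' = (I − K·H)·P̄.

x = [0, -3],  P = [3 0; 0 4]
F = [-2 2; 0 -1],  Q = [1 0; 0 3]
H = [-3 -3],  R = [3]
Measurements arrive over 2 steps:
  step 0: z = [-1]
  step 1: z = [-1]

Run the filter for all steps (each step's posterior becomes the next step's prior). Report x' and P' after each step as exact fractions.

step 0: x̄ = F·x = [-6, 3]
step 0: P̄ = F·P·Fᵀ + Q = [29 -8; -8 7]
step 0: y = z − H·x̄ = [-10]
step 0: S = H·P̄·Hᵀ + R = [183]
step 0: K = P̄·Hᵀ·S⁻¹ = [-21/61; 1/61]
step 0: x' = x̄ + K·y = [-156/61, 173/61]
step 0: P' = (I − K·H)·P̄ = [446/61 -425/61; -425/61 424/61]
step 1: x̄ = F·x = [658/61, -173/61]
step 1: P̄ = F·P·Fᵀ + Q = [6941/61 -1698/61; -1698/61 607/61]
step 1: y = z − H·x̄ = [1394/61]
step 1: S = H·P̄·Hᵀ + R = [37551/61]
step 1: K = P̄·Hᵀ·S⁻¹ = [-5243/12517; 1091/12517]
step 1: x' = x̄ + K·y = [15204/12517, -10567/12517]
step 1: P' = (I − K·H)·P̄ = [72350/12517 -67107/12517; -67107/12517 66016/12517]

step 0: x' = [-156/61, 173/61], P' = [446/61 -425/61; -425/61 424/61]
step 1: x' = [15204/12517, -10567/12517], P' = [72350/12517 -67107/12517; -67107/12517 66016/12517]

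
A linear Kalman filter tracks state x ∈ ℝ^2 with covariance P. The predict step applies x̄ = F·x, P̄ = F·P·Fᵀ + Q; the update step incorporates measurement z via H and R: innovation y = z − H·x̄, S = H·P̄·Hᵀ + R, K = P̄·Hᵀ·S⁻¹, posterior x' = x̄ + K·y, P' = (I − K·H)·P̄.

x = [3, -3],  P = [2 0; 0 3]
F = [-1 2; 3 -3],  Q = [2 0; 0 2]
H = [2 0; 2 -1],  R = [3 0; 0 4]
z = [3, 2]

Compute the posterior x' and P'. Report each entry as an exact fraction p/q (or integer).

x' = [709/531, 1844/1593]
P' = [80/177 256/531; 256/531 5492/1593]

x̄ = F·x = [-9, 18]
P̄ = F·P·Fᵀ + Q = [16 -24; -24 47]
y = z − H·x̄ = [21, 38]
S = H·P̄·Hᵀ + R = [67 112; 112 211]
K = P̄·Hᵀ·S⁻¹ = [160/531 56/531; 512/1593 -989/1593]
x' = x̄ + K·y = [709/531, 1844/1593]
P' = (I − K·H)·P̄ = [80/177 256/531; 256/531 5492/1593]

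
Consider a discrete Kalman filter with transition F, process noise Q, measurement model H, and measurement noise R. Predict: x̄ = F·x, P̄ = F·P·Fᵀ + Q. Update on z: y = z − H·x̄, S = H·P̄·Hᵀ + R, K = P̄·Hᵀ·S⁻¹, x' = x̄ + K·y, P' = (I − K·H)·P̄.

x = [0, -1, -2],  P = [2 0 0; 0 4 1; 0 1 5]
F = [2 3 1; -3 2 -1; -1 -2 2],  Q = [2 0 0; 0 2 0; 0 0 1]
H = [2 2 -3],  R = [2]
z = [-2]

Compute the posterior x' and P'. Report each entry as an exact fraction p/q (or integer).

x̄ = F·x = [-5, 0, -2]
P̄ = F·P·Fᵀ + Q = [57 6 -14; 6 37 -14; -14 -14 31]
y = z − H·x̄ = [2]
S = H·P̄·Hᵀ + R = [1041]
K = P̄·Hᵀ·S⁻¹ = [56/347; 128/1041; -149/1041]
x' = x̄ + K·y = [-1623/347, 256/1041, -2380/1041]
P' = (I − K·H)·P̄ = [10371/347 -5086/347 3486/347; -5086/347 22133/1041 4498/1041; 3486/347 4498/1041 10070/1041]

x' = [-1623/347, 256/1041, -2380/1041]
P' = [10371/347 -5086/347 3486/347; -5086/347 22133/1041 4498/1041; 3486/347 4498/1041 10070/1041]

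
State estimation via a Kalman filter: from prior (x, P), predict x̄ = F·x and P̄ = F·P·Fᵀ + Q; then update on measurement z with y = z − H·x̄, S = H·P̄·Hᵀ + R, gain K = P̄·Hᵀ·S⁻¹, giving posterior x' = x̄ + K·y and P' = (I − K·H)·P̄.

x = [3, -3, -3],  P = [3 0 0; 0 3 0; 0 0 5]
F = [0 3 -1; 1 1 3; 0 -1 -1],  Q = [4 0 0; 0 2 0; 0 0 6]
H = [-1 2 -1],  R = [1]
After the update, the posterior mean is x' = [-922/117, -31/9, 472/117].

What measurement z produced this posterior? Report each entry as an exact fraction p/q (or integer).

x̄ = F·x = [-6, -9, 6]
P̄ = F·P·Fᵀ + Q = [36 -6 -4; -6 53 -18; -4 -18 14]
S = H·P̄·Hᵀ + R = [351]
K = P̄·Hᵀ·S⁻¹ = [-44/351; 10/27; -46/351]
x' − x̄ = [-220/117, 50/9, -230/117] = K·y
y = (KᵀK)⁻¹·Kᵀ·(x' − x̄) = [15]
z = y + H·x̄ = [15] + [-18] = [-3]

z = [-3]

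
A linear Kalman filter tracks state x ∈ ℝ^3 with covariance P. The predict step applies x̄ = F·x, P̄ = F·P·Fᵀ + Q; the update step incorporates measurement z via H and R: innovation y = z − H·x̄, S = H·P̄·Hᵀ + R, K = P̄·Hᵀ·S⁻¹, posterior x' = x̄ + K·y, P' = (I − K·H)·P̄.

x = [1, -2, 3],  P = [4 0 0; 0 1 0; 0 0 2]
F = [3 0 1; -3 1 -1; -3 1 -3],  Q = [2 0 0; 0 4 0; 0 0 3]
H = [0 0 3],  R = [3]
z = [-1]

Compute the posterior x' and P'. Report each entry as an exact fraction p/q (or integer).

x' = [-96/25, 363/175, -72/175]
P' = [244/25 -176/25 -6/25; -176/25 1978/175 43/175; -6/25 43/175 58/175]

x̄ = F·x = [6, -8, -14]
P̄ = F·P·Fᵀ + Q = [40 -38 -42; -38 43 43; -42 43 58]
y = z − H·x̄ = [41]
S = H·P̄·Hᵀ + R = [525]
K = P̄·Hᵀ·S⁻¹ = [-6/25; 43/175; 58/175]
x' = x̄ + K·y = [-96/25, 363/175, -72/175]
P' = (I − K·H)·P̄ = [244/25 -176/25 -6/25; -176/25 1978/175 43/175; -6/25 43/175 58/175]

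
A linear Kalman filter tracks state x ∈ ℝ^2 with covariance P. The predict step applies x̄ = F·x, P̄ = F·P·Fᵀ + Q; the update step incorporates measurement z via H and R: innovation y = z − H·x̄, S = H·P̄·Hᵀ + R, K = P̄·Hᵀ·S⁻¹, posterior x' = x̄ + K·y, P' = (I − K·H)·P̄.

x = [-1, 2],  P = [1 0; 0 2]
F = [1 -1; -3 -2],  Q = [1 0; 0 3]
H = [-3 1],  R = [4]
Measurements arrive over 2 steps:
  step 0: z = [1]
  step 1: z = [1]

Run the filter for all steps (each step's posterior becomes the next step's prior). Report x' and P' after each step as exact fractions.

step 0: x̄ = F·x = [-3, -1]
step 0: P̄ = F·P·Fᵀ + Q = [4 1; 1 20]
step 0: y = z − H·x̄ = [-7]
step 0: S = H·P̄·Hᵀ + R = [54]
step 0: K = P̄·Hᵀ·S⁻¹ = [-11/54; 17/54]
step 0: x' = x̄ + K·y = [-85/54, -173/54]
step 0: P' = (I − K·H)·P̄ = [95/54 241/54; 241/54 791/54]
step 1: x̄ = F·x = [44/27, 601/54]
step 1: P̄ = F·P·Fᵀ + Q = [229/27 769/27; 769/27 7073/54]
step 1: y = z − H·x̄ = [-283/54]
step 1: S = H·P̄·Hᵀ + R = [2183/54]
step 1: K = P̄·Hᵀ·S⁻¹ = [164/2183; 2459/2183]
step 1: x' = x̄ + K·y = [2698/2183, 11409/2183]
step 1: P' = (I − K·H)·P̄ = [18017/2183 54707/2183; 54707/2183 173957/2183]

step 0: x' = [-85/54, -173/54], P' = [95/54 241/54; 241/54 791/54]
step 1: x' = [2698/2183, 11409/2183], P' = [18017/2183 54707/2183; 54707/2183 173957/2183]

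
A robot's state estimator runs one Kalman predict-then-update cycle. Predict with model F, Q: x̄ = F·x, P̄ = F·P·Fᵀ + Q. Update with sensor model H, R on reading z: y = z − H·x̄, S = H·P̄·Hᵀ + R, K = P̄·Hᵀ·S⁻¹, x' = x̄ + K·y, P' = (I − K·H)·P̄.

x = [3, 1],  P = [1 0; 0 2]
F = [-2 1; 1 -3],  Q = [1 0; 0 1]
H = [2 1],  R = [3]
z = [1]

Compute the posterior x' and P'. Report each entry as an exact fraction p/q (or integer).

x̄ = F·x = [-5, 0]
P̄ = F·P·Fᵀ + Q = [7 -8; -8 20]
y = z − H·x̄ = [11]
S = H·P̄·Hᵀ + R = [19]
K = P̄·Hᵀ·S⁻¹ = [6/19; 4/19]
x' = x̄ + K·y = [-29/19, 44/19]
P' = (I − K·H)·P̄ = [97/19 -176/19; -176/19 364/19]

x' = [-29/19, 44/19]
P' = [97/19 -176/19; -176/19 364/19]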